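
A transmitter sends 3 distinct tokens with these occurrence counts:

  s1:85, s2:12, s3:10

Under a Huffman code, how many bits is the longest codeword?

Merge the two lowest-weight nodes at each step:
merge s3(10) and s2(12): 22
merge 22 and s1(85): 107
The first pair merged (s3, s2) ends up deepest, at depth 2.

2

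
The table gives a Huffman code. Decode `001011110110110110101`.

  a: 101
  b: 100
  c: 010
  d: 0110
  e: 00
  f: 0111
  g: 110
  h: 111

Read left to right; each codeword is recognised as soon as it completes (prefix code):
  00→e | 101→a | 111→h | 0110→d | 110→g | 110→g | 101→a
Decoded message: eahdgga

eahdgga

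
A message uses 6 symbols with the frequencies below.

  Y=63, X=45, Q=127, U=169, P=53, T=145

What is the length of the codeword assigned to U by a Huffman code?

Repeatedly merge the two smallest:
merge X(45) and P(53): 98
merge Y(63) and 98: 161
merge Q(127) and T(145): 272
merge 161 and U(169): 330
merge 272 and 330: 602
U's leaf is at depth 2, giving a 2-bit codeword.

2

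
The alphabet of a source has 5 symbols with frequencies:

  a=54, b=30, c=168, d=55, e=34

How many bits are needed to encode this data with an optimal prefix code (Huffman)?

Build the Huffman tree bottom-up:
combine b(30), e(34) → 64
combine a(54), d(55) → 109
combine 64, 109 → 173
combine c(168), 173 → 341
The encoded length is the sum of every internal node's weight: 64 + 109 + 173 + 341 = 687 bits.

687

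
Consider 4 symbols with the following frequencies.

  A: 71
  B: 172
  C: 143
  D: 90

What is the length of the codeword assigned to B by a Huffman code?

Repeatedly merge the two smallest:
merge A(71) and D(90): 161
merge C(143) and 161: 304
merge B(172) and 304: 476
B sits one level below the root: a 1-bit codeword.

1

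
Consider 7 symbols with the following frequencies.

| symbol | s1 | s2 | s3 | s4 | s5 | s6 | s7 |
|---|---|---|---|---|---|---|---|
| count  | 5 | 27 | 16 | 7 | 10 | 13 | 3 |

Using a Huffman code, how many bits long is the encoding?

208

Greedily combine the two least-frequent nodes:
s7(3) + s1(5) → 8
s4(7) + 8 → 15
s5(10) + s6(13) → 23
15 + s3(16) → 31
23 + s2(27) → 50
31 + 50 → 81
Total encoded bits = sum of merged weights = 8 + 15 + 23 + 31 + 50 + 81 = 208.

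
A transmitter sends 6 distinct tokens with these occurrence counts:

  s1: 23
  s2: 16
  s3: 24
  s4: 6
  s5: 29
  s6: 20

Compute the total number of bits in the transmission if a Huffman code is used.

300

Greedily combine the two least-frequent nodes:
s4(6) + s2(16) → 22
s6(20) + 22 → 42
s1(23) + s3(24) → 47
s5(29) + 42 → 71
47 + 71 → 118
The encoded length is the sum of every internal node's weight: 22 + 42 + 47 + 71 + 118 = 300 bits.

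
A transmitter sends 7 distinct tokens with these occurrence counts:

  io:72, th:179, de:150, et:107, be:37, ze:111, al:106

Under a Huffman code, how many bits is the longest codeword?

Merge the two lowest-weight nodes at each step:
merge be(37) and io(72): 109
merge al(106) and et(107): 213
merge 109 and ze(111): 220
merge de(150) and th(179): 329
merge 213 and 220: 433
merge 329 and 433: 762
The rarest symbols sit at the bottom; the longest codeword is 4 bits.

4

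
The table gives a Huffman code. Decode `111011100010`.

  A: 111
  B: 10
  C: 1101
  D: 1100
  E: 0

Read left to right; each codeword is recognised as soon as it completes (prefix code):
  111→A | 0→E | 111→A | 0→E | 0→E | 0→E | 10→B
Decoded message: AEAEEEB

AEAEEEB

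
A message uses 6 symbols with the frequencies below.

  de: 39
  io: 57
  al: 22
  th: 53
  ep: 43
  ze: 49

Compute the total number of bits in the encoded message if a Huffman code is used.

Greedily combine the two least-frequent nodes:
combine al(22), de(39) → 61
combine ep(43), ze(49) → 92
combine th(53), io(57) → 110
combine 61, 92 → 153
combine 110, 153 → 263
Each symbol's bit-cost is frequency × depth; summing gives 679 bits (equivalently 61 + 92 + 110 + 153 + 263).

679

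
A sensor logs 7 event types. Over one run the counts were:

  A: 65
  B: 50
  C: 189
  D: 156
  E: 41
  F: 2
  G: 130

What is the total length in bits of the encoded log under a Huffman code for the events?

Build the Huffman tree bottom-up:
F(2) + E(41) → 43
43 + B(50) → 93
A(65) + 93 → 158
G(130) + D(156) → 286
158 + C(189) → 347
286 + 347 → 633
Each symbol's bit-cost is frequency × depth; summing gives 1560 bits (equivalently 43 + 93 + 158 + 286 + 347 + 633).

1560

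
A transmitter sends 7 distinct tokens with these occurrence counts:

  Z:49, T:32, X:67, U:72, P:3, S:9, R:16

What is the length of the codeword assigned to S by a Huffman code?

5

Huffman merges, smallest pair first:
combine P(3), S(9) → 12
combine 12, R(16) → 28
combine 28, T(32) → 60
combine Z(49), 60 → 109
combine X(67), U(72) → 139
combine 109, 139 → 248
The subtree containing S is merged 5 times, so code length = 5.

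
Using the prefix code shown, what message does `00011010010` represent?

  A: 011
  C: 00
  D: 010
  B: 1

Read left to right; each codeword is recognised as soon as it completes (prefix code):
  00→C | 011→A | 010→D | 010→D
Decoded message: CADD

CADD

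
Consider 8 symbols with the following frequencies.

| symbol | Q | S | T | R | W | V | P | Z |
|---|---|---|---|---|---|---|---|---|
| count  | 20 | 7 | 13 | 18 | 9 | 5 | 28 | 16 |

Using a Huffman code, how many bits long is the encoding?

332

Merge the two smallest weights repeatedly:
V(5) + S(7) → 12
W(9) + 12 → 21
T(13) + Z(16) → 29
R(18) + Q(20) → 38
21 + P(28) → 49
29 + 38 → 67
49 + 67 → 116
Total encoded bits = sum of merged weights = 12 + 21 + 29 + 38 + 49 + 67 + 116 = 332.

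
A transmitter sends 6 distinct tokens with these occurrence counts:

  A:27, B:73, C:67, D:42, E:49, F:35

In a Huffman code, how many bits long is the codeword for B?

2

Build the tree from the bottom:
combine A(27), F(35) → 62
combine D(42), E(49) → 91
combine 62, C(67) → 129
combine B(73), 91 → 164
combine 129, 164 → 293
B sits 2 levels below the root, so its codeword is 2 bits.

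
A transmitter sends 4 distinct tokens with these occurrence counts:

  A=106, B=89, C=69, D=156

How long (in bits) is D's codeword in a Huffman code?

Build the tree from the bottom:
merge C(69) and B(89): 158
merge A(106) and D(156): 262
merge 158 and 262: 420
D's leaf is at depth 2, giving a 2-bit codeword.

2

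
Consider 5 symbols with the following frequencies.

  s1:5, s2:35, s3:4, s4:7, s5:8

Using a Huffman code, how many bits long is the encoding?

107

Build the Huffman tree bottom-up:
combine s3(4), s1(5) → 9
combine s4(7), s5(8) → 15
combine 9, 15 → 24
combine 24, s2(35) → 59
The encoded length is the sum of every internal node's weight: 9 + 15 + 24 + 59 = 107 bits.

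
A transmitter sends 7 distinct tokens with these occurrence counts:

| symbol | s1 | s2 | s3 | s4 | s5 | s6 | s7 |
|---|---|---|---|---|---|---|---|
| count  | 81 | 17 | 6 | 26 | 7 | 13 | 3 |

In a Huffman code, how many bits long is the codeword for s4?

Repeatedly merge the two smallest:
combine s7(3), s3(6) → 9
combine s5(7), 9 → 16
combine s6(13), 16 → 29
combine s2(17), s4(26) → 43
combine 29, 43 → 72
combine 72, s1(81) → 153
The subtree containing s4 is merged 3 times, so code length = 3.

3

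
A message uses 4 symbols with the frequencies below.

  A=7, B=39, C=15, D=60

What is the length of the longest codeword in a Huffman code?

3

Merge the two lowest-weight nodes at each step:
merge A(7) and C(15): 22
merge 22 and B(39): 61
merge D(60) and 61: 121
Maximum depth reached is 3.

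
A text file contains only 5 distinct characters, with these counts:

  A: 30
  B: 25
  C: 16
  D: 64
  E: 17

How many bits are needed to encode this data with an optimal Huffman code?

Greedily combine the two least-frequent nodes:
combine C(16), E(17) → 33
combine B(25), A(30) → 55
combine 33, 55 → 88
combine D(64), 88 → 152
The encoded length is the sum of every internal node's weight: 33 + 55 + 88 + 152 = 328 bits.

328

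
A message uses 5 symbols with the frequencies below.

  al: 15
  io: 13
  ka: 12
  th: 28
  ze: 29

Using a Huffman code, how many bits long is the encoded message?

219

Greedily combine the two least-frequent nodes:
ka(12) + io(13) → 25
al(15) + 25 → 40
th(28) + ze(29) → 57
40 + 57 → 97
Total encoded bits = sum of merged weights = 25 + 40 + 57 + 97 = 219.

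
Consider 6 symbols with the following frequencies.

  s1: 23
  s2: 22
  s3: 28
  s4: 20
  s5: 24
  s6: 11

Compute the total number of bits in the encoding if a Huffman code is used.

332

Greedily combine the two least-frequent nodes:
merge s6(11) and s4(20): 31
merge s2(22) and s1(23): 45
merge s5(24) and s3(28): 52
merge 31 and 45: 76
merge 52 and 76: 128
The encoded length is the sum of every internal node's weight: 31 + 45 + 52 + 76 + 128 = 332 bits.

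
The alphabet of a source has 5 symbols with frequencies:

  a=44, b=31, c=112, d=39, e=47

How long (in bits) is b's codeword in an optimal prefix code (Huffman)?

3

Huffman merges, smallest pair first:
combine b(31), d(39) → 70
combine a(44), e(47) → 91
combine 70, 91 → 161
combine c(112), 161 → 273
b sits 3 levels below the root, so its codeword is 3 bits.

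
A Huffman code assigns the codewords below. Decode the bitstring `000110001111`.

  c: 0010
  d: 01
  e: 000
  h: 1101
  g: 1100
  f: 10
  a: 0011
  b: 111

egdb

Read left to right; each codeword is recognised as soon as it completes (prefix code):
  000→e | 1100→g | 01→d | 111→b
Decoded message: egdb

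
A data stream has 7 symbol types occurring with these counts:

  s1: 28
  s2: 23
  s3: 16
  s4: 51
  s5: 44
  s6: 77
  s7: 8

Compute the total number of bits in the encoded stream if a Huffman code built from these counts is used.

637

Build the Huffman tree bottom-up:
combine s7(8), s3(16) → 24
combine s2(23), 24 → 47
combine s1(28), s5(44) → 72
combine 47, s4(51) → 98
combine 72, s6(77) → 149
combine 98, 149 → 247
The encoded length is the sum of every internal node's weight: 24 + 47 + 72 + 98 + 149 + 247 = 637 bits.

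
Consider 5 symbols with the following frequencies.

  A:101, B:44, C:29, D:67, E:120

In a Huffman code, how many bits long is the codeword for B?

3

Repeatedly merge the two smallest:
combine C(29), B(44) → 73
combine D(67), 73 → 140
combine A(101), E(120) → 221
combine 140, 221 → 361
The subtree containing B is merged 3 times, so code length = 3.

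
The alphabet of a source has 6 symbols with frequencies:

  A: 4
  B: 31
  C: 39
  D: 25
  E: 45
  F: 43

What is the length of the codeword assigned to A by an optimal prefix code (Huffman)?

Huffman merges, smallest pair first:
A(4) + D(25) → 29
29 + B(31) → 60
C(39) + F(43) → 82
E(45) + 60 → 105
82 + 105 → 187
The subtree containing A is merged 4 times, so code length = 4.

4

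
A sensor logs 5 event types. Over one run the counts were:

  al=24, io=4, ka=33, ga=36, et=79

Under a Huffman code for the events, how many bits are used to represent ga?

Build the tree from the bottom:
merge io(4) and al(24): 28
merge 28 and ka(33): 61
merge ga(36) and 61: 97
merge et(79) and 97: 176
ga's leaf is at depth 2, giving a 2-bit codeword.

2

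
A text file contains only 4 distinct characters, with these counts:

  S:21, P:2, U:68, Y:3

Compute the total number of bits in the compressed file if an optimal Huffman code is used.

Merge the two smallest weights repeatedly:
merge P(2) and Y(3): 5
merge 5 and S(21): 26
merge 26 and U(68): 94
The encoded length is the sum of every internal node's weight: 5 + 26 + 94 = 125 bits.

125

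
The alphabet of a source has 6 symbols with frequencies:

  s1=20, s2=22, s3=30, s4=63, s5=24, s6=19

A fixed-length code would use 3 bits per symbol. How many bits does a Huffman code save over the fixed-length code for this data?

93

Fixed-length: 3 bits × 178 symbols = 534 bits.
Huffman merges:
s6(19) + s1(20) → 39
s2(22) + s5(24) → 46
s3(30) + 39 → 69
46 + s4(63) → 109
69 + 109 → 178
Huffman total = 39 + 46 + 69 + 109 + 178 = 441 bits.
Saving = 534 − 441 = 93 bits.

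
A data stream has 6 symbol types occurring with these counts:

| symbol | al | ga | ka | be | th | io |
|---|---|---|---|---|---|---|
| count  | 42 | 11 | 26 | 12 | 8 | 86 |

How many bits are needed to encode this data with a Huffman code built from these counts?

391

Build the Huffman tree bottom-up:
combine th(8), ga(11) → 19
combine be(12), 19 → 31
combine ka(26), 31 → 57
combine al(42), 57 → 99
combine io(86), 99 → 185
Total encoded bits = sum of merged weights = 19 + 31 + 57 + 99 + 185 = 391.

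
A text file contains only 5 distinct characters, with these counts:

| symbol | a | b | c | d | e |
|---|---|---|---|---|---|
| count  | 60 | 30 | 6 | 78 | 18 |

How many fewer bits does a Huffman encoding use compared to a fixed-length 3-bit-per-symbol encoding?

192

Fixed-length: 3 bits × 192 symbols = 576 bits.
Huffman merges:
combine c(6), e(18) → 24
combine 24, b(30) → 54
combine 54, a(60) → 114
combine d(78), 114 → 192
Huffman total = 24 + 54 + 114 + 192 = 384 bits.
Saving = 576 − 384 = 192 bits.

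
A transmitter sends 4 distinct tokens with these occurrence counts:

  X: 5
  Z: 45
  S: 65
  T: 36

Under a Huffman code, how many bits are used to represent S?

1

Repeatedly merge the two smallest:
combine X(5), T(36) → 41
combine 41, Z(45) → 86
combine S(65), 86 → 151
S sits one level below the root: a 1-bit codeword.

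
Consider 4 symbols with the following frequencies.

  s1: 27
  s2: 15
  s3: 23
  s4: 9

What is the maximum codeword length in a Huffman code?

3

Merge the two lowest-weight nodes at each step:
combine s4(9), s2(15) → 24
combine s3(23), 24 → 47
combine s1(27), 47 → 74
The first pair merged (s4, s2) ends up deepest, at depth 3.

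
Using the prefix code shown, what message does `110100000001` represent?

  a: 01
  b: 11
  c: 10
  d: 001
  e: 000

Read left to right; each codeword is recognised as soon as it completes (prefix code):
  11→b | 01→a | 000→e | 000→e | 01→a
Decoded message: baeea

baeea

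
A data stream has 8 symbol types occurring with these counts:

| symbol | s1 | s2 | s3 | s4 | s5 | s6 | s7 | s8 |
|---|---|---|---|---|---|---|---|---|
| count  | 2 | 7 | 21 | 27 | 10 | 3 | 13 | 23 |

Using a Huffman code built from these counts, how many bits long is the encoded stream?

285

Build the Huffman tree bottom-up:
merge s1(2) and s6(3): 5
merge 5 and s2(7): 12
merge s5(10) and 12: 22
merge s7(13) and s3(21): 34
merge 22 and s8(23): 45
merge s4(27) and 34: 61
merge 45 and 61: 106
Total encoded bits = sum of merged weights = 5 + 12 + 22 + 34 + 45 + 61 + 106 = 285.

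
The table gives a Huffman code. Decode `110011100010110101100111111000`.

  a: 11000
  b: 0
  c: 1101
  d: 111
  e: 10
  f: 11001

Read left to right; each codeword is recognised as soon as it completes (prefix code):
  11001→f | 11000→a | 10→e | 1101→c | 0→b | 11001→f | 111→d | 11000→a
Decoded message: faecbfda

faecbfda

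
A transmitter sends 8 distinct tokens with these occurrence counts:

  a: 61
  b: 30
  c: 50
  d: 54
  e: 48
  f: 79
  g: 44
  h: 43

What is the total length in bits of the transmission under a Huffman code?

Build the Huffman tree bottom-up:
merge b(30) and h(43): 73
merge g(44) and e(48): 92
merge c(50) and d(54): 104
merge a(61) and 73: 134
merge f(79) and 92: 171
merge 104 and 134: 238
merge 171 and 238: 409
Each symbol's bit-cost is frequency × depth; summing gives 1221 bits (equivalently 73 + 92 + 104 + 134 + 171 + 238 + 409).

1221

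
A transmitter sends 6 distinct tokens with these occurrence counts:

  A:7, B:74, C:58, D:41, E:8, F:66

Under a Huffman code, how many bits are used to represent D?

3

Repeatedly merge the two smallest:
combine A(7), E(8) → 15
combine 15, D(41) → 56
combine 56, C(58) → 114
combine F(66), B(74) → 140
combine 114, 140 → 254
D sits 3 levels below the root, so its codeword is 3 bits.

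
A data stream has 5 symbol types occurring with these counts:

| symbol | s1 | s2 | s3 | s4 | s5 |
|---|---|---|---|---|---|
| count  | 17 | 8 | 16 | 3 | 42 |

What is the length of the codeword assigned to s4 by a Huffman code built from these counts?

4

Repeatedly merge the two smallest:
s4(3) + s2(8) → 11
11 + s3(16) → 27
s1(17) + 27 → 44
s5(42) + 44 → 86
s4 sits 4 levels below the root, so its codeword is 4 bits.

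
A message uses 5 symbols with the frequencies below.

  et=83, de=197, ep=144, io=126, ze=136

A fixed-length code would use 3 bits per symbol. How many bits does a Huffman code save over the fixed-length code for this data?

Fixed-length: 3 bits × 686 symbols = 2058 bits.
Huffman merges:
merge et(83) and io(126): 209
merge ze(136) and ep(144): 280
merge de(197) and 209: 406
merge 280 and 406: 686
Huffman total = 209 + 280 + 406 + 686 = 1581 bits.
Saving = 2058 − 1581 = 477 bits.

477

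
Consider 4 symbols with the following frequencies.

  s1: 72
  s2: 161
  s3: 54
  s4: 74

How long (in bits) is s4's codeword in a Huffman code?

Huffman merges, smallest pair first:
merge s3(54) and s1(72): 126
merge s4(74) and 126: 200
merge s2(161) and 200: 361
s4 sits 2 levels below the root, so its codeword is 2 bits.

2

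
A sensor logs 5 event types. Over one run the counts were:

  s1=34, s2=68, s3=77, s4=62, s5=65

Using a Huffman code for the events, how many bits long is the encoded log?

Merge the two smallest weights repeatedly:
combine s1(34), s4(62) → 96
combine s5(65), s2(68) → 133
combine s3(77), 96 → 173
combine 133, 173 → 306
Total encoded bits = sum of merged weights = 96 + 133 + 173 + 306 = 708.

708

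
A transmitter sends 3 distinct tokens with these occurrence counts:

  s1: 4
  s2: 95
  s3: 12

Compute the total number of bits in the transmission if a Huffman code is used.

127

Merge the two smallest weights repeatedly:
combine s1(4), s3(12) → 16
combine 16, s2(95) → 111
Total encoded bits = sum of merged weights = 16 + 111 = 127.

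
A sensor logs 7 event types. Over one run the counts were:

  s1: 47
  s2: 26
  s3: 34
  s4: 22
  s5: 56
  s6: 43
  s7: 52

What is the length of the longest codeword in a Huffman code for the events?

4

Merge the two lowest-weight nodes at each step:
merge s4(22) and s2(26): 48
merge s3(34) and s6(43): 77
merge s1(47) and 48: 95
merge s7(52) and s5(56): 108
merge 77 and 95: 172
merge 108 and 172: 280
The rarest symbols sit at the bottom; the longest codeword is 4 bits.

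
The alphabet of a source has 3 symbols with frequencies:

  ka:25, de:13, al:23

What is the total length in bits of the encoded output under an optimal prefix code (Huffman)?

97

Merge the two smallest weights repeatedly:
combine de(13), al(23) → 36
combine ka(25), 36 → 61
Total encoded bits = sum of merged weights = 36 + 61 = 97.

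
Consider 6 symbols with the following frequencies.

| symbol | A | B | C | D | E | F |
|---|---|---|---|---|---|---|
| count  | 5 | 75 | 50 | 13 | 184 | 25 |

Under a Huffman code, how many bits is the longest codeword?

5

Merge the two lowest-weight nodes at each step:
combine A(5), D(13) → 18
combine 18, F(25) → 43
combine 43, C(50) → 93
combine B(75), 93 → 168
combine 168, E(184) → 352
The rarest symbols sit at the bottom; the longest codeword is 5 bits.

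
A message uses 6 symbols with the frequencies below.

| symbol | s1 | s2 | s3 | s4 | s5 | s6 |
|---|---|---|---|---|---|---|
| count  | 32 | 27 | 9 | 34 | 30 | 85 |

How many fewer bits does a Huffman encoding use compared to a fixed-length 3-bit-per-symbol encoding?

134

Fixed-length: 3 bits × 217 symbols = 651 bits.
Huffman merges:
merge s3(9) and s2(27): 36
merge s5(30) and s1(32): 62
merge s4(34) and 36: 70
merge 62 and 70: 132
merge s6(85) and 132: 217
Huffman total = 36 + 62 + 70 + 132 + 217 = 517 bits.
Saving = 651 − 517 = 134 bits.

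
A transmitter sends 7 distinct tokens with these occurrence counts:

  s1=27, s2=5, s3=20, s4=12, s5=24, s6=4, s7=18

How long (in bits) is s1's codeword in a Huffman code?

2

Repeatedly merge the two smallest:
combine s6(4), s2(5) → 9
combine 9, s4(12) → 21
combine s7(18), s3(20) → 38
combine 21, s5(24) → 45
combine s1(27), 38 → 65
combine 45, 65 → 110
s1 sits 2 levels below the root, so its codeword is 2 bits.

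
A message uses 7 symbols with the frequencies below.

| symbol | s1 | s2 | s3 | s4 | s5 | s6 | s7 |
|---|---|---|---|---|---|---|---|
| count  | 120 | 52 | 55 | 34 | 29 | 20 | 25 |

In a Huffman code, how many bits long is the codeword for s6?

4

Build the tree from the bottom:
combine s6(20), s7(25) → 45
combine s5(29), s4(34) → 63
combine 45, s2(52) → 97
combine s3(55), 63 → 118
combine 97, 118 → 215
combine s1(120), 215 → 335
The subtree containing s6 is merged 4 times, so code length = 4.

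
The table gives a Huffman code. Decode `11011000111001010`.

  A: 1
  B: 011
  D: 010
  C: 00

Read left to right; each codeword is recognised as soon as it completes (prefix code):
  1→A | 1→A | 011→B | 00→C | 011→B | 1→A | 00→C | 1→A | 010→D
Decoded message: AABCBACAD

AABCBACAD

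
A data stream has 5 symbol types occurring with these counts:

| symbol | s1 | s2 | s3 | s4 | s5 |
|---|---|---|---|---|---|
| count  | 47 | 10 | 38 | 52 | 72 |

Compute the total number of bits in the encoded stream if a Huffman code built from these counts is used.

Build the Huffman tree bottom-up:
combine s2(10), s3(38) → 48
combine s1(47), 48 → 95
combine s4(52), s5(72) → 124
combine 95, 124 → 219
The encoded length is the sum of every internal node's weight: 48 + 95 + 124 + 219 = 486 bits.

486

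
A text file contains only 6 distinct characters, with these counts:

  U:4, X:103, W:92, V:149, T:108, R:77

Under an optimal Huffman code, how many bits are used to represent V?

Repeatedly merge the two smallest:
merge U(4) and R(77): 81
merge 81 and W(92): 173
merge X(103) and T(108): 211
merge V(149) and 173: 322
merge 211 and 322: 533
V sits 2 levels below the root, so its codeword is 2 bits.

2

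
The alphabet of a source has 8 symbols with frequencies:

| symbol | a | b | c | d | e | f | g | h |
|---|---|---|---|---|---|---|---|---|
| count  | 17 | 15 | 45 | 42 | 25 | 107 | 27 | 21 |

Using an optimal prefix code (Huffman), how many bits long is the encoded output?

820

Build the Huffman tree bottom-up:
combine b(15), a(17) → 32
combine h(21), e(25) → 46
combine g(27), 32 → 59
combine d(42), c(45) → 87
combine 46, 59 → 105
combine 87, 105 → 192
combine f(107), 192 → 299
Each symbol's bit-cost is frequency × depth; summing gives 820 bits (equivalently 32 + 46 + 59 + 87 + 105 + 192 + 299).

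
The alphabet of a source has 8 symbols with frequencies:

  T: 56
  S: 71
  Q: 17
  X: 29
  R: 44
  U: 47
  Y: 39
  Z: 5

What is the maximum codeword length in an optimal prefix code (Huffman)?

5

Merge the two lowest-weight nodes at each step:
merge Z(5) and Q(17): 22
merge 22 and X(29): 51
merge Y(39) and R(44): 83
merge U(47) and 51: 98
merge T(56) and S(71): 127
merge 83 and 98: 181
merge 127 and 181: 308
The first pair merged (Z, Q) ends up deepest, at depth 5.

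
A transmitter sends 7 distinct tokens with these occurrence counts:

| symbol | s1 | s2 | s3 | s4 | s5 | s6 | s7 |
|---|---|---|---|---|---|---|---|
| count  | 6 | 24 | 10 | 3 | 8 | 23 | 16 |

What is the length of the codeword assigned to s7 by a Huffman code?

3

Build the tree from the bottom:
combine s4(3), s1(6) → 9
combine s5(8), 9 → 17
combine s3(10), s7(16) → 26
combine 17, s6(23) → 40
combine s2(24), 26 → 50
combine 40, 50 → 90
s7 sits 3 levels below the root, so its codeword is 3 bits.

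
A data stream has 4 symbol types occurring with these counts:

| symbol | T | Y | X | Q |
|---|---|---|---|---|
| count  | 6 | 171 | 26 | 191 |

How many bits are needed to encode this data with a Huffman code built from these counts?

629

Build the Huffman tree bottom-up:
T(6) + X(26) → 32
32 + Y(171) → 203
Q(191) + 203 → 394
Each symbol's bit-cost is frequency × depth; summing gives 629 bits (equivalently 32 + 203 + 394).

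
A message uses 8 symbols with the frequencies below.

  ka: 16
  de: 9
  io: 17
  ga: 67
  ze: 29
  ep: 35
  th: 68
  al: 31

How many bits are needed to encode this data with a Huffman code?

748

Greedily combine the two least-frequent nodes:
de(9) + ka(16) → 25
io(17) + 25 → 42
ze(29) + al(31) → 60
ep(35) + 42 → 77
60 + ga(67) → 127
th(68) + 77 → 145
127 + 145 → 272
The encoded length is the sum of every internal node's weight: 25 + 42 + 60 + 77 + 127 + 145 + 272 = 748 bits.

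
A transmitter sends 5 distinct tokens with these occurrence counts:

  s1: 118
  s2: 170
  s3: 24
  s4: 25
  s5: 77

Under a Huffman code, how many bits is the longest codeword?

4

Merge the two lowest-weight nodes at each step:
merge s3(24) and s4(25): 49
merge 49 and s5(77): 126
merge s1(118) and 126: 244
merge s2(170) and 244: 414
Maximum depth reached is 4.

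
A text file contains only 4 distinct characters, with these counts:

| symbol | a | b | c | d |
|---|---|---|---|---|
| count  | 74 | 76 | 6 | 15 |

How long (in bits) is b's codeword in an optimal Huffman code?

Repeatedly merge the two smallest:
combine c(6), d(15) → 21
combine 21, a(74) → 95
combine b(76), 95 → 171
b is merged only at the final step, so code length = 1.

1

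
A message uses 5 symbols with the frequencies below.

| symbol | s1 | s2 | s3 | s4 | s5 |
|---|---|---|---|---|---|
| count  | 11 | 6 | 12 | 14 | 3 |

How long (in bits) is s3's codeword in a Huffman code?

Huffman merges, smallest pair first:
s5(3) + s2(6) → 9
9 + s1(11) → 20
s3(12) + s4(14) → 26
20 + 26 → 46
The subtree containing s3 is merged 2 times, so code length = 2.

2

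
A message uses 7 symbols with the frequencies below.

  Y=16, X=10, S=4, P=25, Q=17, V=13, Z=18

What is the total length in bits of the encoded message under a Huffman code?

280

Build the Huffman tree bottom-up:
S(4) + X(10) → 14
V(13) + 14 → 27
Y(16) + Q(17) → 33
Z(18) + P(25) → 43
27 + 33 → 60
43 + 60 → 103
Total encoded bits = sum of merged weights = 14 + 27 + 33 + 43 + 60 + 103 = 280.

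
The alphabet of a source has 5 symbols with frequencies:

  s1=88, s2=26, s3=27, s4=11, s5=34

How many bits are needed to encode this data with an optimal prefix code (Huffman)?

Greedily combine the two least-frequent nodes:
s4(11) + s2(26) → 37
s3(27) + s5(34) → 61
37 + 61 → 98
s1(88) + 98 → 186
Total encoded bits = sum of merged weights = 37 + 61 + 98 + 186 = 382.

382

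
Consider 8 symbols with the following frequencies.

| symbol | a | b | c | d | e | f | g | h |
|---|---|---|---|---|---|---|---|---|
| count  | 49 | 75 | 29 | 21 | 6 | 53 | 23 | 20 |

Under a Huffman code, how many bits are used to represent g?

4

Repeatedly merge the two smallest:
e(6) + h(20) → 26
d(21) + g(23) → 44
26 + c(29) → 55
44 + a(49) → 93
f(53) + 55 → 108
b(75) + 93 → 168
108 + 168 → 276
The subtree containing g is merged 4 times, so code length = 4.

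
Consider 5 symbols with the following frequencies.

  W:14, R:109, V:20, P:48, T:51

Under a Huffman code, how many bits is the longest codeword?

Merge the two lowest-weight nodes at each step:
W(14) + V(20) → 34
34 + P(48) → 82
T(51) + 82 → 133
R(109) + 133 → 242
Maximum depth reached is 4.

4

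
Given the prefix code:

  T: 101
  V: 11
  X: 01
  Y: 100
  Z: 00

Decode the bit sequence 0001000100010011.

Read left to right; each codeword is recognised as soon as it completes (prefix code):
  00→Z | 01→X | 00→Z | 01→X | 00→Z | 01→X | 00→Z | 11→V
Decoded message: ZXZXZXZV

ZXZXZXZV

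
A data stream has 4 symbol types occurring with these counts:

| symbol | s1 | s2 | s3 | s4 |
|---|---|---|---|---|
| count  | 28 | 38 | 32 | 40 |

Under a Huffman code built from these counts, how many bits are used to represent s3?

2

Repeatedly merge the two smallest:
merge s1(28) and s3(32): 60
merge s2(38) and s4(40): 78
merge 60 and 78: 138
The subtree containing s3 is merged 2 times, so code length = 2.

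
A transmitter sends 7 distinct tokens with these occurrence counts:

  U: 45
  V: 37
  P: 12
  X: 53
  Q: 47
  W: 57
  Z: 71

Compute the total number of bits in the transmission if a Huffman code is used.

887

Build the Huffman tree bottom-up:
P(12) + V(37) → 49
U(45) + Q(47) → 92
49 + X(53) → 102
W(57) + Z(71) → 128
92 + 102 → 194
128 + 194 → 322
Total encoded bits = sum of merged weights = 49 + 92 + 102 + 128 + 194 + 322 = 887.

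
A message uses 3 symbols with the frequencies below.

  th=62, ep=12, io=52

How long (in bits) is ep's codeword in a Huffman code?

Build the tree from the bottom:
ep(12) + io(52) → 64
th(62) + 64 → 126
ep's leaf is at depth 2, giving a 2-bit codeword.

2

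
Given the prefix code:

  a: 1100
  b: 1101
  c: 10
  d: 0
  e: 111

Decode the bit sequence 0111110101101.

debdb

Read left to right; each codeword is recognised as soon as it completes (prefix code):
  0→d | 111→e | 1101→b | 0→d | 1101→b
Decoded message: debdb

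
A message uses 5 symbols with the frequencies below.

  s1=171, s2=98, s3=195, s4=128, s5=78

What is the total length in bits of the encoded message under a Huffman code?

Build the Huffman tree bottom-up:
combine s5(78), s2(98) → 176
combine s4(128), s1(171) → 299
combine 176, s3(195) → 371
combine 299, 371 → 670
Total encoded bits = sum of merged weights = 176 + 299 + 371 + 670 = 1516.

1516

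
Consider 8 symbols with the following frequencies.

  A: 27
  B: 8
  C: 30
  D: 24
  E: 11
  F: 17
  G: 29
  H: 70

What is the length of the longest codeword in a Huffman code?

Merge the two lowest-weight nodes at each step:
B(8) + E(11) → 19
F(17) + 19 → 36
D(24) + A(27) → 51
G(29) + C(30) → 59
36 + 51 → 87
59 + H(70) → 129
87 + 129 → 216
The rarest symbols sit at the bottom; the longest codeword is 4 bits.

4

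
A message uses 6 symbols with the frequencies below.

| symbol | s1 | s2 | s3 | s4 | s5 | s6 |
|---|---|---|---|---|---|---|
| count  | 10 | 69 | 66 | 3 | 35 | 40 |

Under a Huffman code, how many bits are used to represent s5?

Repeatedly merge the two smallest:
s4(3) + s1(10) → 13
13 + s5(35) → 48
s6(40) + 48 → 88
s3(66) + s2(69) → 135
88 + 135 → 223
s5's leaf is at depth 3, giving a 3-bit codeword.

3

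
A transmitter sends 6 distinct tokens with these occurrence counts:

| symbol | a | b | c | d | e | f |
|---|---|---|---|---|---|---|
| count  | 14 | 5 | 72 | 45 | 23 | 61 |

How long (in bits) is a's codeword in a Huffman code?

4

Huffman merges, smallest pair first:
b(5) + a(14) → 19
19 + e(23) → 42
42 + d(45) → 87
f(61) + c(72) → 133
87 + 133 → 220
The subtree containing a is merged 4 times, so code length = 4.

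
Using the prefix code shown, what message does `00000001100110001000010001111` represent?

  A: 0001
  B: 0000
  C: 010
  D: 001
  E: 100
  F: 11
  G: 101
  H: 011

BAEFABEHF

Read left to right; each codeword is recognised as soon as it completes (prefix code):
  0000→B | 0001→A | 100→E | 11→F | 0001→A | 0000→B | 100→E | 011→H | 11→F
Decoded message: BAEFABEHF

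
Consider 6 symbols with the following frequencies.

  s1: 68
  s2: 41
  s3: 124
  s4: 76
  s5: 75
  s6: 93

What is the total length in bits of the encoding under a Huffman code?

Greedily combine the two least-frequent nodes:
s2(41) + s1(68) → 109
s5(75) + s4(76) → 151
s6(93) + 109 → 202
s3(124) + 151 → 275
202 + 275 → 477
The encoded length is the sum of every internal node's weight: 109 + 151 + 202 + 275 + 477 = 1214 bits.

1214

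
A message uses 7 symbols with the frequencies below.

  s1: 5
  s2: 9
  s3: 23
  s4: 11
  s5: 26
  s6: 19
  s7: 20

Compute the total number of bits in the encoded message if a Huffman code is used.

304

Greedily combine the two least-frequent nodes:
merge s1(5) and s2(9): 14
merge s4(11) and 14: 25
merge s6(19) and s7(20): 39
merge s3(23) and 25: 48
merge s5(26) and 39: 65
merge 48 and 65: 113
The encoded length is the sum of every internal node's weight: 14 + 25 + 39 + 48 + 65 + 113 = 304 bits.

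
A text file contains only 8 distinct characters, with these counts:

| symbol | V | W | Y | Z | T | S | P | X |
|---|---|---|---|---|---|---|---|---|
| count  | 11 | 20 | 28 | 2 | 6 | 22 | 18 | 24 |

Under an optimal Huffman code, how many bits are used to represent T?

Huffman merges, smallest pair first:
Z(2) + T(6) → 8
8 + V(11) → 19
P(18) + 19 → 37
W(20) + S(22) → 42
X(24) + Y(28) → 52
37 + 42 → 79
52 + 79 → 131
T sits 5 levels below the root, so its codeword is 5 bits.

5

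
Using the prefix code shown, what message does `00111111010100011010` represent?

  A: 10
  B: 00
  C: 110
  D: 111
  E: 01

BDDEEBEAA

Read left to right; each codeword is recognised as soon as it completes (prefix code):
  00→B | 111→D | 111→D | 01→E | 01→E | 00→B | 01→E | 10→A | 10→A
Decoded message: BDDEEBEAA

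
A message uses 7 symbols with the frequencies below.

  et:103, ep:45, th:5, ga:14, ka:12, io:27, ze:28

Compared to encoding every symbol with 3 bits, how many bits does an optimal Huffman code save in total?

158

Fixed-length: 3 bits × 234 symbols = 702 bits.
Huffman merges:
combine th(5), ka(12) → 17
combine ga(14), 17 → 31
combine io(27), ze(28) → 55
combine 31, ep(45) → 76
combine 55, 76 → 131
combine et(103), 131 → 234
Huffman total = 17 + 31 + 55 + 76 + 131 + 234 = 544 bits.
Saving = 702 − 544 = 158 bits.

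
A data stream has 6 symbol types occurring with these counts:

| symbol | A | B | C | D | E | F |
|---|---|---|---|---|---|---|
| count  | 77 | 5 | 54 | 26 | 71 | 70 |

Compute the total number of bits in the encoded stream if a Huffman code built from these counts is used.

Build the Huffman tree bottom-up:
merge B(5) and D(26): 31
merge 31 and C(54): 85
merge F(70) and E(71): 141
merge A(77) and 85: 162
merge 141 and 162: 303
Each symbol's bit-cost is frequency × depth; summing gives 722 bits (equivalently 31 + 85 + 141 + 162 + 303).

722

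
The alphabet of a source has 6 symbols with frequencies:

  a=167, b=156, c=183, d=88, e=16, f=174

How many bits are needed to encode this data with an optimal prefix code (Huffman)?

Greedily combine the two least-frequent nodes:
e(16) + d(88) → 104
104 + b(156) → 260
a(167) + f(174) → 341
c(183) + 260 → 443
341 + 443 → 784
The encoded length is the sum of every internal node's weight: 104 + 260 + 341 + 443 + 784 = 1932 bits.

1932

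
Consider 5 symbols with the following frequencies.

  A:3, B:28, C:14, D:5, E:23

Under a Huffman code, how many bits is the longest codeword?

4

Merge the two lowest-weight nodes at each step:
merge A(3) and D(5): 8
merge 8 and C(14): 22
merge 22 and E(23): 45
merge B(28) and 45: 73
The rarest symbols sit at the bottom; the longest codeword is 4 bits.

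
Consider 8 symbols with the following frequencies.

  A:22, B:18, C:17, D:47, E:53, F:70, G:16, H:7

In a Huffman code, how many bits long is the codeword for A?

4

Build the tree from the bottom:
merge H(7) and G(16): 23
merge C(17) and B(18): 35
merge A(22) and 23: 45
merge 35 and 45: 80
merge D(47) and E(53): 100
merge F(70) and 80: 150
merge 100 and 150: 250
The subtree containing A is merged 4 times, so code length = 4.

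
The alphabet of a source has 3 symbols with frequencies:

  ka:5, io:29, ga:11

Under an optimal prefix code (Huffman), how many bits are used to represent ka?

Huffman merges, smallest pair first:
merge ka(5) and ga(11): 16
merge 16 and io(29): 45
ka sits 2 levels below the root, so its codeword is 2 bits.

2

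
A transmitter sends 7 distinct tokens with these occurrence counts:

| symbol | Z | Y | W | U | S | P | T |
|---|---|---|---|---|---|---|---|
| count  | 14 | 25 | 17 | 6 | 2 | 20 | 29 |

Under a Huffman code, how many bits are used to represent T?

2

Repeatedly merge the two smallest:
S(2) + U(6) → 8
8 + Z(14) → 22
W(17) + P(20) → 37
22 + Y(25) → 47
T(29) + 37 → 66
47 + 66 → 113
T sits 2 levels below the root, so its codeword is 2 bits.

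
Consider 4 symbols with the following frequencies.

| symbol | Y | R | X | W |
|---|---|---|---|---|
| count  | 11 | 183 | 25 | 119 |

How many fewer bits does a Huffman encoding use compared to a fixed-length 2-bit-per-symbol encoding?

Fixed-length: 2 bits × 338 symbols = 676 bits.
Huffman merges:
combine Y(11), X(25) → 36
combine 36, W(119) → 155
combine 155, R(183) → 338
Huffman total = 36 + 155 + 338 = 529 bits.
Saving = 676 − 529 = 147 bits.

147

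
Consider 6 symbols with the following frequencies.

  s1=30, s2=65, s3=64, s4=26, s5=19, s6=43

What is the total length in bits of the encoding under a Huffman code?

Build the Huffman tree bottom-up:
combine s5(19), s4(26) → 45
combine s1(30), s6(43) → 73
combine 45, s3(64) → 109
combine s2(65), 73 → 138
combine 109, 138 → 247
Each symbol's bit-cost is frequency × depth; summing gives 612 bits (equivalently 45 + 73 + 109 + 138 + 247).

612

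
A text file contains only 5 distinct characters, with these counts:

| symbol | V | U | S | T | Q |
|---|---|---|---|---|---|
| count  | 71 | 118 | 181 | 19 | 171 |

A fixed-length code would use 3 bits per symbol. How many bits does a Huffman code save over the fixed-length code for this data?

Fixed-length: 3 bits × 560 symbols = 1680 bits.
Huffman merges:
T(19) + V(71) → 90
90 + U(118) → 208
Q(171) + S(181) → 352
208 + 352 → 560
Huffman total = 90 + 208 + 352 + 560 = 1210 bits.
Saving = 1680 − 1210 = 470 bits.

470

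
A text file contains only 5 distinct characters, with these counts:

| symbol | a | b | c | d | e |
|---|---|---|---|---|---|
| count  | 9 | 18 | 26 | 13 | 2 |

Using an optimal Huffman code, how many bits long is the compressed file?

145

Greedily combine the two least-frequent nodes:
e(2) + a(9) → 11
11 + d(13) → 24
b(18) + 24 → 42
c(26) + 42 → 68
Each symbol's bit-cost is frequency × depth; summing gives 145 bits (equivalently 11 + 24 + 42 + 68).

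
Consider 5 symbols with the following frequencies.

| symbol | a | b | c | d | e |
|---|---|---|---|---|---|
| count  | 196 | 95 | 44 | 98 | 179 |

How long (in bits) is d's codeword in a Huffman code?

2

Build the tree from the bottom:
c(44) + b(95) → 139
d(98) + 139 → 237
e(179) + a(196) → 375
237 + 375 → 612
d sits 2 levels below the root, so its codeword is 2 bits.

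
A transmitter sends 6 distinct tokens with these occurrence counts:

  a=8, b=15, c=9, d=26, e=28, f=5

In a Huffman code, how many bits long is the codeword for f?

Build the tree from the bottom:
merge f(5) and a(8): 13
merge c(9) and 13: 22
merge b(15) and 22: 37
merge d(26) and e(28): 54
merge 37 and 54: 91
f sits 4 levels below the root, so its codeword is 4 bits.

4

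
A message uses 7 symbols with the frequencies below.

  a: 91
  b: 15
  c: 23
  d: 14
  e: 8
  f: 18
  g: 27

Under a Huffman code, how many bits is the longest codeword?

Merge the two lowest-weight nodes at each step:
merge e(8) and d(14): 22
merge b(15) and f(18): 33
merge 22 and c(23): 45
merge g(27) and 33: 60
merge 45 and 60: 105
merge a(91) and 105: 196
Maximum depth reached is 4.

4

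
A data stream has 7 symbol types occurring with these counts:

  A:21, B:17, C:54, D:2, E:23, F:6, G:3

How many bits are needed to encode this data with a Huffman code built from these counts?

286

Merge the two smallest weights repeatedly:
merge D(2) and G(3): 5
merge 5 and F(6): 11
merge 11 and B(17): 28
merge A(21) and E(23): 44
merge 28 and 44: 72
merge C(54) and 72: 126
Total encoded bits = sum of merged weights = 5 + 11 + 28 + 44 + 72 + 126 = 286.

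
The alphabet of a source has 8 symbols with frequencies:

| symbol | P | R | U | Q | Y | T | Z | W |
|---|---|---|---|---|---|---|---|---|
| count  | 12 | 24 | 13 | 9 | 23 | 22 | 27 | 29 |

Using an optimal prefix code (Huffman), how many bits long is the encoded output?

Greedily combine the two least-frequent nodes:
combine Q(9), P(12) → 21
combine U(13), 21 → 34
combine T(22), Y(23) → 45
combine R(24), Z(27) → 51
combine W(29), 34 → 63
combine 45, 51 → 96
combine 63, 96 → 159
The encoded length is the sum of every internal node's weight: 21 + 34 + 45 + 51 + 63 + 96 + 159 = 469 bits.

469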